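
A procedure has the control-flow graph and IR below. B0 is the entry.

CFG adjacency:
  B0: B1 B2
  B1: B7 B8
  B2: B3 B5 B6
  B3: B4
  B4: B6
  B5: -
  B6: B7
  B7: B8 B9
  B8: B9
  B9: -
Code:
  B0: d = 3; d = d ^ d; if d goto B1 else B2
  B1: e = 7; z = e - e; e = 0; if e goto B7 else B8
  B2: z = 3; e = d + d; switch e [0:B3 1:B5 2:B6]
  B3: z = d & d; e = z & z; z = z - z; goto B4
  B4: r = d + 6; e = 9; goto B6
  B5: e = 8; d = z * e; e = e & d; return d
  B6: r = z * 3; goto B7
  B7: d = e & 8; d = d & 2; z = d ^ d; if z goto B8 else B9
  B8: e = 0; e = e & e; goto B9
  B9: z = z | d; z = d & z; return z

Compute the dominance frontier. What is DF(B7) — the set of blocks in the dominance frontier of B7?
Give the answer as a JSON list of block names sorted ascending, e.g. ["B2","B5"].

Answer: ["B8", "B9"]

Working:
idom tree: B1←B0 B2←B0 B3←B2 B4←B3 B5←B2 B6←B2 B7←B0 B8←B0 B9←B0
Join-block Dom:
  B6: preds {B2,B4}: {B0,B2} ∩ {B0,B2,B3,B4} = {B0,B2}; idom=B2
  B7: preds {B1,B6}: {B0,B1} ∩ {B0,B2,B6} = {B0}; idom=B0
  B8: preds {B1,B7}: {B0,B1} ∩ {B0,B7} = {B0}; idom=B0
  B9: preds {B7,B8}: {B0,B7} ∩ {B0,B8} = {B0}; idom=B0

Frontier:
  join B6 pred B2: · stop@B2
  join B6 pred B4: B4→B3 stop@B2
  join B7 pred B1: B1 stop@B0
  join B7 pred B6: B6→B2 stop@B0
  join B8 pred B1: B1 stop@B0
  join B8 pred B7: B7 stop@B0
  join B9 pred B7: B7 stop@B0
  join B9 pred B8: B8 stop@B0
  B0 → ∅
  B1 → {B7,B8}
  B2 → {B7}
  B3 → {B6}
  B4 → {B6}
  B5 → ∅
  B6 → {B7}
  B7 → {B8,B9}
  B8 → {B9}
  B9 → ∅

DF(B7) = ["B8", "B9"]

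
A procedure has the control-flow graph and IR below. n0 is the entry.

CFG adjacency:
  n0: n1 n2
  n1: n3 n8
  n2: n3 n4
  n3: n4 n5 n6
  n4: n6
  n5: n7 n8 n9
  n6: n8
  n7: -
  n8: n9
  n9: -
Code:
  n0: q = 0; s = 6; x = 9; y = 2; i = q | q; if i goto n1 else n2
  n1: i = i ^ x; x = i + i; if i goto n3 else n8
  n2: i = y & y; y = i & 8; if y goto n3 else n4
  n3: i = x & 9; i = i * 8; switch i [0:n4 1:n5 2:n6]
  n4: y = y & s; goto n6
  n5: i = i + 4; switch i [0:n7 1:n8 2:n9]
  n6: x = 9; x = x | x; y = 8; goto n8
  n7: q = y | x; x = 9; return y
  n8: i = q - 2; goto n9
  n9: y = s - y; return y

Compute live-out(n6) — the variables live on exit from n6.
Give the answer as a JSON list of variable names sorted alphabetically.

Answer: ["q", "s", "y"]

Analysis:
def/use:
  n0: {i,q,s,x,y} / ∅
  n1: {i,x} / {i,x}
  n2: {i,y} / {y}
  n3: {i} / {x}
  n4: {y} / {s,y}
  n5: {i} / {i}
  n6: {x,y} / ∅
  n7: {q,x} / {x,y}
  n8: {i} / {q}
  n9: {y} / {s,y}

Backward fixpoint:
  live n0: ∅→{i,q,s,x,y}
  live n1: {i,q,s,x,y}→{q,s,x,y}
  live n2: {q,s,x,y}→{q,s,x,y}
  live n3: {q,s,x,y}→{i,q,s,x,y}
  live n4: {q,s,y}→{q,s}
  live n5: {i,q,s,x,y}→{q,s,x,y}
  live n6: {q,s}→{q,s,y}
  live n7: {x,y}→∅
  live n8: {q,s,y}→{s,y}
  live n9: {s,y}→∅

live-out(n6) = ["q", "s", "y"]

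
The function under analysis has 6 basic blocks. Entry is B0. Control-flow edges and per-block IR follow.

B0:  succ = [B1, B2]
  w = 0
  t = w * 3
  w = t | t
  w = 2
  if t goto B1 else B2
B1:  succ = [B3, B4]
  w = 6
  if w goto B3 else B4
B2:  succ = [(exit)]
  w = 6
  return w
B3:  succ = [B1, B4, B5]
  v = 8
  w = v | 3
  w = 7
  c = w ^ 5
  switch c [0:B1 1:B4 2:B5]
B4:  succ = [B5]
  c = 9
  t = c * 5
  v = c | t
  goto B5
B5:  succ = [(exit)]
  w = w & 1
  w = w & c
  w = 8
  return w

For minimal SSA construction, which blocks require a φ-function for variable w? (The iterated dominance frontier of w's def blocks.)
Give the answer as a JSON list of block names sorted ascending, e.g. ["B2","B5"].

idom tree: B1←B0 B2←B0 B3←B1 B4←B1 B5←B1
Dom at joins:
  B1: preds {B0,B3}: {B0} ∩ {B0,B1,B3} = {B0}; idom=B0
  B4: preds {B1,B3}: {B0,B1} ∩ {B0,B1,B3} = {B0,B1}; idom=B1
  B5: preds {B3,B4}: {B0,B1,B3} ∩ {B0,B1,B4} = {B0,B1}; idom=B1

Frontier:
  join B1 pred B0: · stop@B0
  join B1 pred B3: B3→B1 stop@B0
  join B4 pred B1: · stop@B1
  join B4 pred B3: B3 stop@B1
  join B5 pred B3: B3 stop@B1
  join B5 pred B4: B4 stop@B1
  B0: DF=∅
  B1: DF={B1}
  B2: DF=∅
  B3: DF={B1,B4,B5}
  B4: DF={B5}
  B5: DF=∅

φ for w: defs {B0,B1,B2,B3,B5}
  DF⁺ = {B1,B4,B5}

Answer: ["B1", "B4", "B5"]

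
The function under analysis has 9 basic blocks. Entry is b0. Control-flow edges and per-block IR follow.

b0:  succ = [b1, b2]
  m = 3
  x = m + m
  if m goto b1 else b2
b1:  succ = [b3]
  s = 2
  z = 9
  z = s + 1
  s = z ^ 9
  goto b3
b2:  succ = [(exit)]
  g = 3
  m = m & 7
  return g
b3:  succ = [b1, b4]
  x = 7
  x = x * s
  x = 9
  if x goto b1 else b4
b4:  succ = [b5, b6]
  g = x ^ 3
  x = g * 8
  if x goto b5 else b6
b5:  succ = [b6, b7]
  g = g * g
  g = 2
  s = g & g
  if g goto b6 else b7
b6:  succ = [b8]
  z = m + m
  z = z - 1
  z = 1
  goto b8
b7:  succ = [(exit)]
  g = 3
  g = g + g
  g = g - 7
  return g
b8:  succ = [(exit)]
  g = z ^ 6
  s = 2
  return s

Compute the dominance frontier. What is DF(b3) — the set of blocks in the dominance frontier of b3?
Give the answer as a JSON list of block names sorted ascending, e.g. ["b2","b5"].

idom tree: b1←b0 b2←b0 b3←b1 b4←b3 b5←b4 b6←b4 b7←b5 b8←b6
Join-block Dom:
  b1: preds {b0,b3}: {b0} ∩ {b0,b1,b3} = {b0}; idom=b0
  b6: preds {b4,b5}: {b0,b1,b3,b4} ∩ {b0,b1,b3,b4,b5} = {b0,b1,b3,b4}; idom=b4

Frontier:
  b1←b0: walk · to b0
  b1←b3: walk b3→b1 to b0
  b6←b4: walk · to b4
  b6←b5: walk b5 to b4
  DF(b0)=∅
  DF(b1)={b1}
  DF(b2)=∅
  DF(b3)={b1}
  DF(b4)=∅
  DF(b5)={b6}
  DF(b6)=∅
  DF(b7)=∅
  DF(b8)=∅

DF(b3) = ["b1"]

Answer: ["b1"]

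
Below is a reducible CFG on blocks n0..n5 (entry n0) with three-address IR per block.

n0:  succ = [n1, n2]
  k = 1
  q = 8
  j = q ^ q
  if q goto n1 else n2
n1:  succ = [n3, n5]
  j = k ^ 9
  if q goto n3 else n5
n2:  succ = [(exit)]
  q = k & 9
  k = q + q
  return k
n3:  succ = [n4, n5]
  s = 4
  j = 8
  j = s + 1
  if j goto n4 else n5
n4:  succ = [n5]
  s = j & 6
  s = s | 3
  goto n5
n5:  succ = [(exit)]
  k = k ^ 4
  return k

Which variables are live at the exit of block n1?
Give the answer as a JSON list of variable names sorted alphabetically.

Per-block:
  n0 def {j,k,q} use ∅
  n1 def {j} use {k,q}
  n2 def {k,q} use {k}
  n3 def {j,s} use ∅
  n4 def {s} use {j}
  n5 def {k} use {k}

Backward fixpoint:
  n0 li=∅ lo={k,q}
  n1 li={k,q} lo={k}
  n2 li={k} lo=∅
  n3 li={k} lo={j,k}
  n4 li={j,k} lo={k}
  n5 li={k} lo=∅

live-out(n1) = ["k"]

Answer: ["k"]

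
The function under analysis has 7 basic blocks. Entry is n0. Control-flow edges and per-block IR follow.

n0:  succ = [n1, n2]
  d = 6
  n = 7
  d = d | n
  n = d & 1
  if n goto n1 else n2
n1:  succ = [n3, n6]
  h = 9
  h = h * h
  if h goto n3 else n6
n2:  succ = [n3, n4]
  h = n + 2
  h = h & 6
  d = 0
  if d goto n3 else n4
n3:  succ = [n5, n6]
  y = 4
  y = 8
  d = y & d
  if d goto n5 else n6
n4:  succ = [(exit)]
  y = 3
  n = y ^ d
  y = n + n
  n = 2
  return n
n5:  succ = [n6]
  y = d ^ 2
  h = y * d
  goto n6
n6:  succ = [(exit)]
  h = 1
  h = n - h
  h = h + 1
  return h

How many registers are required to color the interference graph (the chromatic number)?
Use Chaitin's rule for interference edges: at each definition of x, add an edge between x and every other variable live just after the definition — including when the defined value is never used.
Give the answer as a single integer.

Answer: 3

Working:
Block summaries:
  n0: def={d,n} ue=∅
  n1: def={h} ue=∅
  n2: def={d,h} ue={n}
  n3: def={d,y} ue={d}
  n4: def={n,y} ue={d}
  n5: def={h,y} ue={d}
  n6: def={h} ue={n}

Liveness:
  n0 li=∅ lo={d,n}
  n1 li={d,n} lo={d,n}
  n2 li={n} lo={d,n}
  n3 li={d,n} lo={d,n}
  n4 li={d} lo=∅
  n5 li={d,n} lo={n}
  n6 li={n} lo=∅

Interfere edges:
  d↔{h,n,y}
  h↔{d,n}
  n↔{d,h,y}
  y↔{d,n}

Colouring:
  {d,h,n} pairwise interfere (3-clique) ⇒ χ ≥ 3
  3-colouring: c0={d}  c1={n}  c2={h,y}
  χ = 3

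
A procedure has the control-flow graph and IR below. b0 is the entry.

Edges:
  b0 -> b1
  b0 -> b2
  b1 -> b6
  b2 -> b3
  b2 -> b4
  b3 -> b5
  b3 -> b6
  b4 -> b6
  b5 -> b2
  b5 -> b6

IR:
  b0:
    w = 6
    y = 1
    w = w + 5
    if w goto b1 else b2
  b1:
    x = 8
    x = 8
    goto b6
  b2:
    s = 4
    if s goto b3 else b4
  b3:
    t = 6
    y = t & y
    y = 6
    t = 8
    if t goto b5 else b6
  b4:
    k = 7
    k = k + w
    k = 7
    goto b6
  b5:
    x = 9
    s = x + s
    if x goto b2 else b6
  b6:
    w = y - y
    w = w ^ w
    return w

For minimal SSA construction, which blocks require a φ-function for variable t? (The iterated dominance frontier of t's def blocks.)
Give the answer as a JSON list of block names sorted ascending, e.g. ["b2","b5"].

Answer: ["b2", "b6"]

Derivation:
idom tree: b1←b0 b2←b0 b3←b2 b4←b2 b5←b3 b6←b0
Dom at joins:
  b2: preds {b0,b5}: {b0} ∩ {b0,b2,b3,b5} = {b0}; idom=b0
  b6: preds {b1,b3,b4,b5}: {b0,b1} ∩ {b0,b2,b3} ∩ {b0,b2,b4} ∩ {b0,b2,b3,b5} = {b0}; idom=b0

DF derivation:
  join b2 pred b0: · stop@b0
  join b2 pred b5: b5→b3→b2 stop@b0
  join b6 pred b1: b1 stop@b0
  join b6 pred b3: b3→b2 stop@b0
  join b6 pred b4: b4→b2 stop@b0
  join b6 pred b5: b5→b3→b2 stop@b0
  b0 → ∅
  b1 → {b6}
  b2 → {b2,b6}
  b3 → {b2,b6}
  b4 → {b6}
  b5 → {b2,b6}
  b6 → ∅

φ for t: defs {b3}
  DF⁺ = {b2,b6}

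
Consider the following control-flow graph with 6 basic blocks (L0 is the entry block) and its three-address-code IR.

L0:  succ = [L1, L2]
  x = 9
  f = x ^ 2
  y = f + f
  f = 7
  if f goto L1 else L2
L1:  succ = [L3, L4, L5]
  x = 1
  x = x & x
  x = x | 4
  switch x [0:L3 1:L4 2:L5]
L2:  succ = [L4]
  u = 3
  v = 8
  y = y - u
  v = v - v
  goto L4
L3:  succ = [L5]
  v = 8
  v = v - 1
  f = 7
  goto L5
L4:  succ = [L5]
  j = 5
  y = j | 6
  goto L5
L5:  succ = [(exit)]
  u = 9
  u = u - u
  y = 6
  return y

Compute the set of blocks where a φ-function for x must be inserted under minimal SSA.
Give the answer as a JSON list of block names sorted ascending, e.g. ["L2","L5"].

idom tree: L1←L0 L2←L0 L3←L1 L4←L0 L5←L0
Dom∩ at merges:
  L4: preds {L1,L2}: {L0,L1} ∩ {L0,L2} = {L0}; idom=L0
  L5: preds {L1,L3,L4}: {L0,L1} ∩ {L0,L1,L3} ∩ {L0,L4} = {L0}; idom=L0

Frontier:
  join L4 pred L1: L1 stop@L0
  join L4 pred L2: L2 stop@L0
  join L5 pred L1: L1 stop@L0
  join L5 pred L3: L3→L1 stop@L0
  join L5 pred L4: L4 stop@L0
  L0 → ∅
  L1 → {L4,L5}
  L2 → {L4}
  L3 → {L5}
  L4 → {L5}
  L5 → ∅

φ for x: defs {L0,L1}
  DF⁺ = {L4,L5}

Answer: ["L4", "L5"]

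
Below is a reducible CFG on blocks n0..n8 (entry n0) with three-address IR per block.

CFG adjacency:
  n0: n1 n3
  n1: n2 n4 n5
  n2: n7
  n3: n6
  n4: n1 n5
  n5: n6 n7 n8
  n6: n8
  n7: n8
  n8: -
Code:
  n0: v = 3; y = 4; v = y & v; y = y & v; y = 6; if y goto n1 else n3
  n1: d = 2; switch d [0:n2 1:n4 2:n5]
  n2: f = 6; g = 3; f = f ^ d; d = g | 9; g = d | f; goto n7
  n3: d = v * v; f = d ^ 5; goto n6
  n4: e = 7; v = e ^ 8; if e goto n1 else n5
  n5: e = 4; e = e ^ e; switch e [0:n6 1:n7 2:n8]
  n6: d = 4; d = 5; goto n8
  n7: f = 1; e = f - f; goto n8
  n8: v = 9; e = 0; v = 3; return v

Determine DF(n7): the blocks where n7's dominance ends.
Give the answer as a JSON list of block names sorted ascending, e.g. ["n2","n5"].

Answer: ["n8"]

Working:
idom tree: n1←n0 n2←n1 n3←n0 n4←n1 n5←n1 n6←n0 n7←n1 n8←n0
Join-block Dom:
  n1: preds {n0,n4}: {n0} ∩ {n0,n1,n4} = {n0}; idom=n0
  n5: preds {n1,n4}: {n0,n1} ∩ {n0,n1,n4} = {n0,n1}; idom=n1
  n6: preds {n3,n5}: {n0,n3} ∩ {n0,n1,n5} = {n0}; idom=n0
  n7: preds {n2,n5}: {n0,n1,n2} ∩ {n0,n1,n5} = {n0,n1}; idom=n1
  n8: preds {n5,n6,n7}: {n0,n1,n5} ∩ {n0,n6} ∩ {n0,n1,n7} = {n0}; idom=n0

DF walk-up:
  join n1 pred n0: · stop@n0
  join n1 pred n4: n4→n1 stop@n0
  join n5 pred n1: · stop@n1
  join n5 pred n4: n4 stop@n1
  join n6 pred n3: n3 stop@n0
  join n6 pred n5: n5→n1 stop@n0
  join n7 pred n2: n2 stop@n1
  join n7 pred n5: n5 stop@n1
  join n8 pred n5: n5→n1 stop@n0
  join n8 pred n6: n6 stop@n0
  join n8 pred n7: n7→n1 stop@n0
  n0 → ∅
  n1 → {n1,n6,n8}
  n2 → {n7}
  n3 → {n6}
  n4 → {n1,n5}
  n5 → {n6,n7,n8}
  n6 → {n8}
  n7 → {n8}
  n8 → ∅

DF(n7) = ["n8"]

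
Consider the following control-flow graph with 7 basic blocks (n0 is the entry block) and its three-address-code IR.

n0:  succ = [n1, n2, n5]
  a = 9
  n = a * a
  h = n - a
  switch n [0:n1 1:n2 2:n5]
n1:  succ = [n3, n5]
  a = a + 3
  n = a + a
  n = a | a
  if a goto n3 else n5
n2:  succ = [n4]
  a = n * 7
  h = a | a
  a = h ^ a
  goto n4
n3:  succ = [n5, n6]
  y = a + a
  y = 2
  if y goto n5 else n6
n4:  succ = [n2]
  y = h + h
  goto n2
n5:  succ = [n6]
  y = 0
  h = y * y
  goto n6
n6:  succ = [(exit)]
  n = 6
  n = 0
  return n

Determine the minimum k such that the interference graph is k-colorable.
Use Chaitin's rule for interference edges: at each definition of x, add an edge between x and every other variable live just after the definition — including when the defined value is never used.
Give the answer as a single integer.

Answer: 3

Derivation:
Per-block:
  n0: def={a,h,n} ue=∅
  n1: def={a,n} ue={a}
  n2: def={a,h} ue={n}
  n3: def={y} ue={a}
  n4: def={y} ue={h}
  n5: def={h,y} ue=∅
  n6: def={n} ue=∅

Liveness:
  live n0: ∅→{a,n}
  live n1: {a}→{a}
  live n2: {n}→{h,n}
  live n3: {a}→∅
  live n4: {h,n}→{n}
  live n5: ∅→∅
  live n6: ∅→∅

Interfere edges:
  a — {h,n}
  h — {a,n}
  n — {a,h,y}
  y — {n}

Colouring:
  lower bound: {a,h,n} mutually conflict ⇒ χ ≥ 3
  3-colouring: R0={n}  R1={a,y}  R2={h}
  χ = 3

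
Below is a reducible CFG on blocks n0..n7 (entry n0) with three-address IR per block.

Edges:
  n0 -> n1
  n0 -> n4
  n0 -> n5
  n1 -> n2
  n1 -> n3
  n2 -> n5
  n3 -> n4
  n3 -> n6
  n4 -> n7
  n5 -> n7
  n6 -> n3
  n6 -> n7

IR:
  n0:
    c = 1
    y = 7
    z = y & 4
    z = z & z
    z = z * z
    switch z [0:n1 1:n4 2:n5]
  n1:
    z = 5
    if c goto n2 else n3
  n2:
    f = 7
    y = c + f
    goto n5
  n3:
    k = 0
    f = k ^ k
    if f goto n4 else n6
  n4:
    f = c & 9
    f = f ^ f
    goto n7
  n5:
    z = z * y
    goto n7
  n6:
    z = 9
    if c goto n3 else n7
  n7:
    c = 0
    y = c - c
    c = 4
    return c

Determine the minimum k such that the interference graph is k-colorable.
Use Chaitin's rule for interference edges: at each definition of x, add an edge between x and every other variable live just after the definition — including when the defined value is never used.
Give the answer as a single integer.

Answer: 3

Derivation:
def/use:
  n0: def={c,y,z} ue=∅
  n1: def={z} ue={c}
  n2: def={f,y} ue={c}
  n3: def={f,k} ue=∅
  n4: def={f} ue={c}
  n5: def={z} ue={y,z}
  n6: def={z} ue={c}
  n7: def={c,y} ue=∅

Liveness:
  n0 li=∅ lo={c,y,z}
  n1 li={c} lo={c,z}
  n2 li={c,z} lo={y,z}
  n3 li={c} lo={c}
  n4 li={c} lo=∅
  n5 li={y,z} lo=∅
  n6 li={c} lo={c}
  n7 li=∅ lo=∅

Conflict graph:
  c↔{f,k,y,z}
  f↔{c,z}
  k↔{c}
  y↔{c,z}
  z↔{c,f,y}

Registers:
  {c,f,z} pairwise interfere (3-clique) ⇒ χ ≥ 3
  3-colouring: R0={c}  R1={k,z}  R2={f,y}
  χ = 3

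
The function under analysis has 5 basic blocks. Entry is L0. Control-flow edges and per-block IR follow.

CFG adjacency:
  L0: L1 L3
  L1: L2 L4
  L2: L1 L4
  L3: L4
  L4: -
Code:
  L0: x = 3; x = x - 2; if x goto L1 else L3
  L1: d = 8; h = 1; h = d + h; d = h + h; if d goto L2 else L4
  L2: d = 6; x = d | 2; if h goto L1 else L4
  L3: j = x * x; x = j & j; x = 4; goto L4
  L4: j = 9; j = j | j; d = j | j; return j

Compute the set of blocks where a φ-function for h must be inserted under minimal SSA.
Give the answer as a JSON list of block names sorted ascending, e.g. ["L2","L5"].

idom tree: L1←L0 L2←L1 L3←L0 L4←L0
Dom∩ at merges:
  L1: preds {L0,L2}: {L0} ∩ {L0,L1,L2} = {L0}; idom=L0
  L4: preds {L1,L2,L3}: {L0,L1} ∩ {L0,L1,L2} ∩ {L0,L3} = {L0}; idom=L0

DF walk-up:
  join L1 pred L0: · stop@L0
  join L1 pred L2: L2→L1 stop@L0
  join L4 pred L1: L1 stop@L0
  join L4 pred L2: L2→L1 stop@L0
  join L4 pred L3: L3 stop@L0
  L0: DF=∅
  L1: DF={L1,L4}
  L2: DF={L1,L4}
  L3: DF={L4}
  L4: DF=∅

φ for h: defs {L1}
  DF⁺ = {L1,L4}

Answer: ["L1", "L4"]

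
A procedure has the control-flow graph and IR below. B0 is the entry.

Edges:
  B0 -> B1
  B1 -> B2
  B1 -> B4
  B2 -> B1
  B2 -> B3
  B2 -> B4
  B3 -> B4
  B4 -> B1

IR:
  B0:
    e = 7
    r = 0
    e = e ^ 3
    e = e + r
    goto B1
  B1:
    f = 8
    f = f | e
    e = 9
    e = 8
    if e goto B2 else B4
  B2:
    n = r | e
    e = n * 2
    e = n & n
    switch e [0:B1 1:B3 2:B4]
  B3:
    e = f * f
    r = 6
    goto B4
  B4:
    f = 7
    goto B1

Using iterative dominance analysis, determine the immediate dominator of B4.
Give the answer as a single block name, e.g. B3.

idom tree: B1←B0 B2←B1 B3←B2 B4←B1
Join-block Dom:
  B1: preds {B0,B2,B4}: {B0} ∩ {B0,B1,B2} ∩ {B0,B1,B4} = {B0}; idom=B0
  B4: preds {B1,B2,B3}: {B0,B1} ∩ {B0,B1,B2} ∩ {B0,B1,B2,B3} = {B0,B1}; idom=B1

idom(B4) = B1

Answer: B1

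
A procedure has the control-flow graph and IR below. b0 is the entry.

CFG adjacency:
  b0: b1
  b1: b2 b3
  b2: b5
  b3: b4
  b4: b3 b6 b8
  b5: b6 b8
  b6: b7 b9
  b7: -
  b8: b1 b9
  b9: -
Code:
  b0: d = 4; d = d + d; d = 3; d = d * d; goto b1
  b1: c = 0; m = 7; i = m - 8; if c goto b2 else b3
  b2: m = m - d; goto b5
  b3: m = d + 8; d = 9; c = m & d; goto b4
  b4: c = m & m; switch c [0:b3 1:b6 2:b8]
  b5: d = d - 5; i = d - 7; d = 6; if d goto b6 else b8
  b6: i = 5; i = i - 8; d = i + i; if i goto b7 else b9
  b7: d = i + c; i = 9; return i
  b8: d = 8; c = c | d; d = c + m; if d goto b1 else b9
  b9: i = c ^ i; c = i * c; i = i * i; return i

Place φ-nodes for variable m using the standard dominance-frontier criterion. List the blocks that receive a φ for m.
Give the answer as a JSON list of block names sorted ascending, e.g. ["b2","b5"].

idom tree: b1←b0 b2←b1 b3←b1 b4←b3 b5←b2 b6←b1 b7←b6 b8←b1 b9←b1
Dom∩ at merges:
  b1: preds {b0,b8}: {b0} ∩ {b0,b1,b8} = {b0}; idom=b0
  b3: preds {b1,b4}: {b0,b1} ∩ {b0,b1,b3,b4} = {b0,b1}; idom=b1
  b6: preds {b4,b5}: {b0,b1,b3,b4} ∩ {b0,b1,b2,b5} = {b0,b1}; idom=b1
  b8: preds {b4,b5}: {b0,b1,b3,b4} ∩ {b0,b1,b2,b5} = {b0,b1}; idom=b1
  b9: preds {b6,b8}: {b0,b1,b6} ∩ {b0,b1,b8} = {b0,b1}; idom=b1

Frontier:
  b1←b0: walk · to b0
  b1←b8: walk b8→b1 to b0
  b3←b1: walk · to b1
  b3←b4: walk b4→b3 to b1
  b6←b4: walk b4→b3 to b1
  b6←b5: walk b5→b2 to b1
  b8←b4: walk b4→b3 to b1
  b8←b5: walk b5→b2 to b1
  b9←b6: walk b6 to b1
  b9←b8: walk b8 to b1
  b0 → ∅
  b1 → {b1}
  b2 → {b6,b8}
  b3 → {b3,b6,b8}
  b4 → {b3,b6,b8}
  b5 → {b6,b8}
  b6 → {b9}
  b7 → ∅
  b8 → {b1,b9}
  b9 → ∅

φ for m: defs {b1,b2,b3}
  DF⁺ = {b1,b3,b6,b8,b9}

Answer: ["b1", "b3", "b6", "b8", "b9"]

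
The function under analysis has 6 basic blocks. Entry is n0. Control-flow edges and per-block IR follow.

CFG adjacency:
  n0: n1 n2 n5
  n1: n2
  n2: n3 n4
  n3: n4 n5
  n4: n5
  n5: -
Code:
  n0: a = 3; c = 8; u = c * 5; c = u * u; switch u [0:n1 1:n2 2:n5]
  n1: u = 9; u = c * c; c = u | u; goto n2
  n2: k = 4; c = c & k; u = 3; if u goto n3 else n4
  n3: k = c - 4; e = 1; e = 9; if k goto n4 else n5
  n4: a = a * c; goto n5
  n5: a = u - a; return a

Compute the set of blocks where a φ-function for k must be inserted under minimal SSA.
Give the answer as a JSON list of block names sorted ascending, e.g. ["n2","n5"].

Answer: ["n4", "n5"]

Analysis:
idom tree: n1←n0 n2←n0 n3←n2 n4←n2 n5←n0
Dom at joins:
  n2: preds {n0,n1}: {n0} ∩ {n0,n1} = {n0}; idom=n0
  n4: preds {n2,n3}: {n0,n2} ∩ {n0,n2,n3} = {n0,n2}; idom=n2
  n5: preds {n0,n3,n4}: {n0} ∩ {n0,n2,n3} ∩ {n0,n2,n4} = {n0}; idom=n0

DF walk-up:
  n2←n0: walk · to n0
  n2←n1: walk n1 to n0
  n4←n2: walk · to n2
  n4←n3: walk n3 to n2
  n5←n0: walk · to n0
  n5←n3: walk n3→n2 to n0
  n5←n4: walk n4→n2 to n0
  DF(n0)=∅
  DF(n1)={n2}
  DF(n2)={n5}
  DF(n3)={n4,n5}
  DF(n4)={n5}
  DF(n5)=∅

φ for k: defs {n2,n3}
  DF⁺ = {n4,n5}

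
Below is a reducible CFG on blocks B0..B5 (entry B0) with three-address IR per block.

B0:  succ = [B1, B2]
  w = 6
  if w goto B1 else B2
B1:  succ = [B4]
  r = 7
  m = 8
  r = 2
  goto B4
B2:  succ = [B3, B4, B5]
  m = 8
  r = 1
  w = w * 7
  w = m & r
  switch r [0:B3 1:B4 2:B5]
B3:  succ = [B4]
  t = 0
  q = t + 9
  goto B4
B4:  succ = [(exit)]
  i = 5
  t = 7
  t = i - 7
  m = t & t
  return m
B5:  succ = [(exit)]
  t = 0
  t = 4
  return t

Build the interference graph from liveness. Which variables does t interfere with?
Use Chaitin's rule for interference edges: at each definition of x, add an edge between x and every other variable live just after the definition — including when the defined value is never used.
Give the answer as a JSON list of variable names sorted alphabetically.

def/use:
  B0: {w} / ∅
  B1: {m,r} / ∅
  B2: {m,r,w} / {w}
  B3: {q,t} / ∅
  B4: {i,m,t} / ∅
  B5: {t} / ∅

Live sets:
  B0: in=∅ out={w}
  B1: in=∅ out=∅
  B2: in={w} out=∅
  B3: in=∅ out=∅
  B4: in=∅ out=∅
  B5: in=∅ out=∅

Conflict graph:
  i: {t}
  m: {r,w}
  q: ∅
  r: {m,w}
  t: {i}
  w: {m,r}

N(t) = ["i"]

Answer: ["i"]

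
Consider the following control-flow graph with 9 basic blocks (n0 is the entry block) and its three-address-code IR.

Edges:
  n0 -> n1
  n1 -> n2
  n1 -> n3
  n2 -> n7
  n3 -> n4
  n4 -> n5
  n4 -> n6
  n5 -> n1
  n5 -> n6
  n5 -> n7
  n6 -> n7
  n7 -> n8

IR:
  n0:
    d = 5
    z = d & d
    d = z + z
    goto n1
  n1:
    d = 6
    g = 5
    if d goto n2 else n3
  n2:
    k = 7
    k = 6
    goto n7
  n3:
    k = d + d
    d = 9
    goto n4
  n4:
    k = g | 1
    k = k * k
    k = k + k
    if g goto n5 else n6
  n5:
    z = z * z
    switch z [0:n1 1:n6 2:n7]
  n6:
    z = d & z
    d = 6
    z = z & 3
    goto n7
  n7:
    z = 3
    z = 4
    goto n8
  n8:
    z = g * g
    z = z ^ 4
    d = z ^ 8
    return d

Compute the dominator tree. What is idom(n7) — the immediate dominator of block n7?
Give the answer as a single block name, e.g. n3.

Answer: n1

Working:
idom tree: n1←n0 n2←n1 n3←n1 n4←n3 n5←n4 n6←n4 n7←n1 n8←n7
Dom∩ at merges:
  n1: preds {n0,n5}: {n0} ∩ {n0,n1,n3,n4,n5} = {n0}; idom=n0
  n6: preds {n4,n5}: {n0,n1,n3,n4} ∩ {n0,n1,n3,n4,n5} = {n0,n1,n3,n4}; idom=n4
  n7: preds {n2,n5,n6}: {n0,n1,n2} ∩ {n0,n1,n3,n4,n5} ∩ {n0,n1,n3,n4,n6} = {n0,n1}; idom=n1

idom(n7) = n1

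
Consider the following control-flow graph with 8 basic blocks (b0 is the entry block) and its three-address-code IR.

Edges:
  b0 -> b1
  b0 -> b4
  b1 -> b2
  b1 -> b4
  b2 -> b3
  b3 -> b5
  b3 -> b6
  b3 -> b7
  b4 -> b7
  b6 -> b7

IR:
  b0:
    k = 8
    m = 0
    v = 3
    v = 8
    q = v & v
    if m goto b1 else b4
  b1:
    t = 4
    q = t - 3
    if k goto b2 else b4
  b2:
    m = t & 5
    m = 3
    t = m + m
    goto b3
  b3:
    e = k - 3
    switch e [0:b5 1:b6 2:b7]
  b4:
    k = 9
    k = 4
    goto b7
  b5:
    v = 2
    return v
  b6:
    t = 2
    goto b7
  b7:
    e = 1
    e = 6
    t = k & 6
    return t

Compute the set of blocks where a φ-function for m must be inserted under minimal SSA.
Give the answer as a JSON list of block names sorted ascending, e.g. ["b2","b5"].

idom tree: b1←b0 b2←b1 b3←b2 b4←b0 b5←b3 b6←b3 b7←b0
Join-block Dom:
  b4: preds {b0,b1}: {b0} ∩ {b0,b1} = {b0}; idom=b0
  b7: preds {b3,b4,b6}: {b0,b1,b2,b3} ∩ {b0,b4} ∩ {b0,b1,b2,b3,b6} = {b0}; idom=b0

DF walk-up:
  join b4 pred b0: · stop@b0
  join b4 pred b1: b1 stop@b0
  join b7 pred b3: b3→b2→b1 stop@b0
  join b7 pred b4: b4 stop@b0
  join b7 pred b6: b6→b3→b2→b1 stop@b0
  b0 → ∅
  b1 → {b4,b7}
  b2 → {b7}
  b3 → {b7}
  b4 → {b7}
  b5 → ∅
  b6 → {b7}
  b7 → ∅

φ for m: defs {b0,b2}
  DF⁺ = {b7}

Answer: ["b7"]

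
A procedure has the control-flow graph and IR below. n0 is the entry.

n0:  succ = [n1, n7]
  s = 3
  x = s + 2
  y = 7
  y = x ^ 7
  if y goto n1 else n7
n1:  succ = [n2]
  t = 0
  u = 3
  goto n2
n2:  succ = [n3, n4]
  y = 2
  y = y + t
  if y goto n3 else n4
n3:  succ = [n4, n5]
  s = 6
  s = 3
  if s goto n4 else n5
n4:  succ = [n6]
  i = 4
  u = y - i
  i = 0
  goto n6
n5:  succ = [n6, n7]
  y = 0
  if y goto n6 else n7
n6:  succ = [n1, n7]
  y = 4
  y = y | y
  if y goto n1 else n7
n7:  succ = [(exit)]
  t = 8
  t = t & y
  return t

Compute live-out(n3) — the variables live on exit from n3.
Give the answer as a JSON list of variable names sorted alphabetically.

Block summaries:
  n0: def={s,x,y} ue=∅
  n1: def={t,u} ue=∅
  n2: def={y} ue={t}
  n3: def={s} ue=∅
  n4: def={i,u} ue={y}
  n5: def={y} ue=∅
  n6: def={y} ue=∅
  n7: def={t} ue={y}

Liveness:
  live n0: ∅→{y}
  live n1: ∅→{t}
  live n2: {t}→{y}
  live n3: {y}→{y}
  live n4: {y}→∅
  live n5: ∅→{y}
  live n6: ∅→{y}
  live n7: {y}→∅

live-out(n3) = ["y"]

Answer: ["y"]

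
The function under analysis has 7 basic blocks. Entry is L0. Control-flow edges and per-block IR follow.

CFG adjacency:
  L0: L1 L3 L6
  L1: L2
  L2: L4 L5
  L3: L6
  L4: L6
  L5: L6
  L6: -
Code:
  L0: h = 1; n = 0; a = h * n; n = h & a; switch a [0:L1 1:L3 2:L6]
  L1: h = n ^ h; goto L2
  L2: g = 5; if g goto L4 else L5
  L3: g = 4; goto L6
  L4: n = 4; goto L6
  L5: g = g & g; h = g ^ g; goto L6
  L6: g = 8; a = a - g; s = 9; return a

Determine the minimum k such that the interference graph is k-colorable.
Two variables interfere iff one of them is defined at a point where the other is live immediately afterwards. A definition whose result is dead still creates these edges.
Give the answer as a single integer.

Answer: 3

Working:
Block summaries:
  L0: {a,h,n} / ∅
  L1: {h} / {h,n}
  L2: {g} / ∅
  L3: {g} / ∅
  L4: {n} / ∅
  L5: {g,h} / {g}
  L6: {a,g,s} / {a}

Backward fixpoint:
  live L0: ∅→{a,h,n}
  live L1: {a,h,n}→{a}
  live L2: {a}→{a,g}
  live L3: {a}→{a}
  live L4: {a}→{a}
  live L5: {a,g}→{a}
  live L6: {a}→∅

Interference:
  a — {g,h,n,s}
  g — {a}
  h — {a,n}
  n — {a,h}
  s — {a}

Colouring:
  lower bound: {a,h,n} mutually conflict ⇒ χ ≥ 3
  assign a→c0 g→c1 h→c1 n→c2 s→c1 — no edge inside a register ⇒ χ ≤ 3
  χ = 3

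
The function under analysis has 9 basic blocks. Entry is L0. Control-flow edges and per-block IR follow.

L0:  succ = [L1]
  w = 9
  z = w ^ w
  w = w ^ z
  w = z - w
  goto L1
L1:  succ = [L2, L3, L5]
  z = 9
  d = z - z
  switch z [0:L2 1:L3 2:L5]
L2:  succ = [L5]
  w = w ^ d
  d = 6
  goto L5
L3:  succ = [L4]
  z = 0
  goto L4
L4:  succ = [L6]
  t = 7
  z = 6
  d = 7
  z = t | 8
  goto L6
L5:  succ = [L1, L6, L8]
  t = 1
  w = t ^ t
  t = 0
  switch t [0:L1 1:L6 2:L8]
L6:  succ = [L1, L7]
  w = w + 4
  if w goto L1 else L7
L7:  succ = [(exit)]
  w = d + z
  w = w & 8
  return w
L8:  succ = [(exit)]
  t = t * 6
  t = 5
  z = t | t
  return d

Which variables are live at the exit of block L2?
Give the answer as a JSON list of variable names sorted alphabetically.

def/use:
  L0: def={w,z} ue=∅
  L1: def={d,z} ue=∅
  L2: def={d,w} ue={d,w}
  L3: def={z} ue=∅
  L4: def={d,t,z} ue=∅
  L5: def={t,w} ue=∅
  L6: def={w} ue={w}
  L7: def={w} ue={d,z}
  L8: def={t,z} ue={d,t}

Liveness:
  L0 li=∅ lo={w}
  L1 li={w} lo={d,w,z}
  L2 li={d,w,z} lo={d,z}
  L3 li={w} lo={w}
  L4 li={w} lo={d,w,z}
  L5 li={d,z} lo={d,t,w,z}
  L6 li={d,w,z} lo={d,w,z}
  L7 li={d,z} lo=∅
  L8 li={d,t} lo=∅

live-out(L2) = ["d", "z"]

Answer: ["d", "z"]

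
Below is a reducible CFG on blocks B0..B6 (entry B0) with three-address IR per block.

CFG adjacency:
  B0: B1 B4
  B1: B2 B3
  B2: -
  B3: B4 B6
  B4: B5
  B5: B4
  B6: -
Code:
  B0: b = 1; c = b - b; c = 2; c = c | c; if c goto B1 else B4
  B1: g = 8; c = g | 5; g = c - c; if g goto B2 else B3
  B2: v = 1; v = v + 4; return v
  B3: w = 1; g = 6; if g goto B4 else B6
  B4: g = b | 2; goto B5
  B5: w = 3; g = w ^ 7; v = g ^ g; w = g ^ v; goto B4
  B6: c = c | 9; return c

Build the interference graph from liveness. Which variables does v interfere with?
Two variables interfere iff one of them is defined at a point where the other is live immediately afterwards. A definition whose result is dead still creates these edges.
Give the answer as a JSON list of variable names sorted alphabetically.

Per-block:
  B0 def {b,c} use ∅
  B1 def {c,g} use ∅
  B2 def {v} use ∅
  B3 def {g,w} use ∅
  B4 def {g} use {b}
  B5 def {g,v,w} use ∅
  B6 def {c} use {c}

Liveness:
  B0: in=∅ out={b}
  B1: in={b} out={b,c}
  B2: in=∅ out=∅
  B3: in={b,c} out={b,c}
  B4: in={b} out={b}
  B5: in={b} out={b}
  B6: in={c} out=∅

Conflict graph:
  b — {c,g,v,w}
  c — {b,g,w}
  g — {b,c,v}
  v — {b,g}
  w — {b,c}

N(v) = ["b", "g"]

Answer: ["b", "g"]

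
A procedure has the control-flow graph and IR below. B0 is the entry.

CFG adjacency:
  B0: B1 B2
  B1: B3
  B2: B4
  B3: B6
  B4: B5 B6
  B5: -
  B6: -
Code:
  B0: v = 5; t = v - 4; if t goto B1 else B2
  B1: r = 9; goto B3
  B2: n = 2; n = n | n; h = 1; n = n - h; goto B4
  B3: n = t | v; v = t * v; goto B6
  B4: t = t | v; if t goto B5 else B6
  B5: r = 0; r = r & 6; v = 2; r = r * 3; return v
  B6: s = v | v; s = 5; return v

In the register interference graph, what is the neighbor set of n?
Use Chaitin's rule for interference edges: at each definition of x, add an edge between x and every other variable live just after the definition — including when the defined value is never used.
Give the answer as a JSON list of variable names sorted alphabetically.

def/use:
  B0 def {t,v} use ∅
  B1 def {r} use ∅
  B2 def {h,n} use ∅
  B3 def {n,v} use {t,v}
  B4 def {t} use {t,v}
  B5 def {r,v} use ∅
  B6 def {s} use {v}

Liveness:
  B0 li=∅ lo={t,v}
  B1 li={t,v} lo={t,v}
  B2 li={t,v} lo={t,v}
  B3 li={t,v} lo={v}
  B4 li={t,v} lo={v}
  B5 li=∅ lo=∅
  B6 li={v} lo=∅

Interfere edges:
  h: {n,t,v}
  n: {h,t,v}
  r: {t,v}
  s: {v}
  t: {h,n,r,v}
  v: {h,n,r,s,t}

N(n) = ["h", "t", "v"]

Answer: ["h", "t", "v"]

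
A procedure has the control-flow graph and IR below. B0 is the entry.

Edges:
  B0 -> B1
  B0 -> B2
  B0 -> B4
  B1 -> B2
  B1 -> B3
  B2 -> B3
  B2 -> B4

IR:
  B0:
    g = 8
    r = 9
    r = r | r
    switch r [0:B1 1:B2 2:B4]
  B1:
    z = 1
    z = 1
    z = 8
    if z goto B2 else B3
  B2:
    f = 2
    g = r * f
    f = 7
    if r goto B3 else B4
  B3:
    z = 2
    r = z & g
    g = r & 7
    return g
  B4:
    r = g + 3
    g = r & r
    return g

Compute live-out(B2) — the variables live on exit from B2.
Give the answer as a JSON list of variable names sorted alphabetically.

Answer: ["g"]

Working:
Block summaries:
  B0 def {g,r} use ∅
  B1 def {z} use ∅
  B2 def {f,g} use {r}
  B3 def {g,r,z} use {g}
  B4 def {g,r} use {g}

Liveness:
  live B0: ∅→{g,r}
  live B1: {g,r}→{g,r}
  live B2: {r}→{g}
  live B3: {g}→∅
  live B4: {g}→∅

live-out(B2) = ["g"]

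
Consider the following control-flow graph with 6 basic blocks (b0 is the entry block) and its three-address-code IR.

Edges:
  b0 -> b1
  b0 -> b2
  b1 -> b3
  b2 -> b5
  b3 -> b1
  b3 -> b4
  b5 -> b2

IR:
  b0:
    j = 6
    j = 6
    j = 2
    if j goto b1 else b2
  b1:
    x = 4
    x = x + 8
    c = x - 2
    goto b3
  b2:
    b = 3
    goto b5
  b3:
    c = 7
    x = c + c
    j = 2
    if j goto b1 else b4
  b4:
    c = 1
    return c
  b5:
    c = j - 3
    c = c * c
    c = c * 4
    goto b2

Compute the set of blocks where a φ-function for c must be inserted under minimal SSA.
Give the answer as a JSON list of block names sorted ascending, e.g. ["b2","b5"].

Answer: ["b1", "b2"]

Derivation:
idom tree: b1←b0 b2←b0 b3←b1 b4←b3 b5←b2
Dom∩ at merges:
  b1: preds {b0,b3}: {b0} ∩ {b0,b1,b3} = {b0}; idom=b0
  b2: preds {b0,b5}: {b0} ∩ {b0,b2,b5} = {b0}; idom=b0

Frontier:
  b1←b0: walk · to b0
  b1←b3: walk b3→b1 to b0
  b2←b0: walk · to b0
  b2←b5: walk b5→b2 to b0
  b0 → ∅
  b1 → {b1}
  b2 → {b2}
  b3 → {b1}
  b4 → ∅
  b5 → {b2}

φ for c: defs {b1,b3,b4,b5}
  DF⁺ = {b1,b2}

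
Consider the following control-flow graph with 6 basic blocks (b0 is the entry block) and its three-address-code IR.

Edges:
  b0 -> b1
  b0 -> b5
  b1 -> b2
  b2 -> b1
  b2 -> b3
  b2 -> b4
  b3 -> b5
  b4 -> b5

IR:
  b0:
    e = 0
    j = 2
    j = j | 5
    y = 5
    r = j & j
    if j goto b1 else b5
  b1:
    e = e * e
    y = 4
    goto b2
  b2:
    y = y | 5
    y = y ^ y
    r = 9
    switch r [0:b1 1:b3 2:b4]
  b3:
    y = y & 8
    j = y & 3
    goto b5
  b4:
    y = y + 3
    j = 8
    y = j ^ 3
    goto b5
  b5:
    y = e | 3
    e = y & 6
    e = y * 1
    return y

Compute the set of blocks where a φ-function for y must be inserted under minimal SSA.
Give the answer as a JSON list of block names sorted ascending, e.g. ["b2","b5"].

idom tree: b1←b0 b2←b1 b3←b2 b4←b2 b5←b0
Join-block Dom:
  b1: preds {b0,b2}: {b0} ∩ {b0,b1,b2} = {b0}; idom=b0
  b5: preds {b0,b3,b4}: {b0} ∩ {b0,b1,b2,b3} ∩ {b0,b1,b2,b4} = {b0}; idom=b0

DF walk-up:
  b1←b0: walk · to b0
  b1←b2: walk b2→b1 to b0
  b5←b0: walk · to b0
  b5←b3: walk b3→b2→b1 to b0
  b5←b4: walk b4→b2→b1 to b0
  DF(b0)=∅
  DF(b1)={b1,b5}
  DF(b2)={b1,b5}
  DF(b3)={b5}
  DF(b4)={b5}
  DF(b5)=∅

φ for y: defs {b0,b1,b2,b3,b4,b5}
  DF⁺ = {b1,b5}

Answer: ["b1", "b5"]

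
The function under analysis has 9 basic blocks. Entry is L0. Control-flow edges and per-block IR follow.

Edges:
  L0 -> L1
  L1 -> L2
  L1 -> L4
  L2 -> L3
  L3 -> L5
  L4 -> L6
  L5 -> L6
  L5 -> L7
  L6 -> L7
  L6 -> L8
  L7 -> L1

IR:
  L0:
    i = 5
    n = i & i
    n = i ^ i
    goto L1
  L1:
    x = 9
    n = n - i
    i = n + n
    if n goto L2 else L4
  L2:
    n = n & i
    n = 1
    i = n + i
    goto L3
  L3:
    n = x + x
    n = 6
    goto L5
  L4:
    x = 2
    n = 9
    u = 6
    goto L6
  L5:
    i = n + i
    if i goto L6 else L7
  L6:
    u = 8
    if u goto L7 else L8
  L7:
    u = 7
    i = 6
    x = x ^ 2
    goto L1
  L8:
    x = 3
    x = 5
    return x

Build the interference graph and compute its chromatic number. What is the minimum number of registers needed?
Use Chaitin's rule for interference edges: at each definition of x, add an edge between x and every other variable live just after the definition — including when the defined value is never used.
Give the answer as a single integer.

Answer: 3

Working:
def/use:
  L0 def {i,n} use ∅
  L1 def {i,n,x} use {i,n}
  L2 def {i,n} use {i,n}
  L3 def {n} use {x}
  L4 def {n,u,x} use ∅
  L5 def {i} use {i,n}
  L6 def {u} use ∅
  L7 def {i,u,x} use {x}
  L8 def {x} use ∅

Liveness:
  L0: in=∅ out={i,n}
  L1: in={i,n} out={i,n,x}
  L2: in={i,n,x} out={i,x}
  L3: in={i,x} out={i,n,x}
  L4: in=∅ out={n,x}
  L5: in={i,n,x} out={n,x}
  L6: in={n,x} out={n,x}
  L7: in={n,x} out={i,n}
  L8: in=∅ out=∅

Interfere edges:
  i — {n,x}
  n — {i,u,x}
  u — {n,x}
  x — {i,n,u}

Colouring:
  clique {i,n,x} ⇒ need ≥ 3
  assign i→R2 n→R0 u→R2 x→R1 — no edge inside a register ⇒ χ ≤ 3
  χ = 3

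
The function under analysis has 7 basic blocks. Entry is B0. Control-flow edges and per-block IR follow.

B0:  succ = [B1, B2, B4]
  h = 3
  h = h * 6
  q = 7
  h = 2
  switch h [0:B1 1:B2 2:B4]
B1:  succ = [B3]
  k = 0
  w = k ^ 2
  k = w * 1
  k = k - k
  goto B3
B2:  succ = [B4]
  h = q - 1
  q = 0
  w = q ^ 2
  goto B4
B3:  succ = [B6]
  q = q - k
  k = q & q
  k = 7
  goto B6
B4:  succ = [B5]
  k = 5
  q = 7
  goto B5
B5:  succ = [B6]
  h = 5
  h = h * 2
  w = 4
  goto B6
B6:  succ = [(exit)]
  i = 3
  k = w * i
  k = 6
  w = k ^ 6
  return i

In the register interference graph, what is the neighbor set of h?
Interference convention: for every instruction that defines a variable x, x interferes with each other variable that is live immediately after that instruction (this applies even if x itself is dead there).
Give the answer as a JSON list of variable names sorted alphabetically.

Block summaries:
  B0: def={h,q} ue=∅
  B1: def={k,w} ue=∅
  B2: def={h,q,w} ue={q}
  B3: def={k,q} ue={k,q}
  B4: def={k,q} ue=∅
  B5: def={h,w} ue=∅
  B6: def={i,k,w} ue={w}

Live sets:
  B0: in=∅ out={q}
  B1: in={q} out={k,q,w}
  B2: in={q} out=∅
  B3: in={k,q,w} out={w}
  B4: in=∅ out=∅
  B5: in=∅ out={w}
  B6: in={w} out=∅

Interference:
  h — {q}
  i — {k,w}
  k — {i,q,w}
  q — {h,k,w}
  w — {i,k,q}

N(h) = ["q"]

Answer: ["q"]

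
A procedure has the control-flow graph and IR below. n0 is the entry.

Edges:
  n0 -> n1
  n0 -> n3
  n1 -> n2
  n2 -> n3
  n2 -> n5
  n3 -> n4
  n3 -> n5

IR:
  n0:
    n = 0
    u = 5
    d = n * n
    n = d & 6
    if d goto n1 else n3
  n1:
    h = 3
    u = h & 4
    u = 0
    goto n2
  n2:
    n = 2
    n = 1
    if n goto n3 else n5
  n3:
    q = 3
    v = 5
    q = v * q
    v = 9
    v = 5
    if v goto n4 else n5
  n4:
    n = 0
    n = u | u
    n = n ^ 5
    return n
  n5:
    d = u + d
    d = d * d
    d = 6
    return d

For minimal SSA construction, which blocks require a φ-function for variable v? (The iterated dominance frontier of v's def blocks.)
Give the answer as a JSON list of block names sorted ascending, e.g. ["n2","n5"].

idom tree: n1←n0 n2←n1 n3←n0 n4←n3 n5←n0
Join-block Dom:
  n3: preds {n0,n2}: {n0} ∩ {n0,n1,n2} = {n0}; idom=n0
  n5: preds {n2,n3}: {n0,n1,n2} ∩ {n0,n3} = {n0}; idom=n0

DF walk-up:
  n3←n0: walk · to n0
  n3←n2: walk n2→n1 to n0
  n5←n2: walk n2→n1 to n0
  n5←n3: walk n3 to n0
  DF(n0)=∅
  DF(n1)={n3,n5}
  DF(n2)={n3,n5}
  DF(n3)={n5}
  DF(n4)=∅
  DF(n5)=∅

φ for v: defs {n3}
  DF⁺ = {n5}

Answer: ["n5"]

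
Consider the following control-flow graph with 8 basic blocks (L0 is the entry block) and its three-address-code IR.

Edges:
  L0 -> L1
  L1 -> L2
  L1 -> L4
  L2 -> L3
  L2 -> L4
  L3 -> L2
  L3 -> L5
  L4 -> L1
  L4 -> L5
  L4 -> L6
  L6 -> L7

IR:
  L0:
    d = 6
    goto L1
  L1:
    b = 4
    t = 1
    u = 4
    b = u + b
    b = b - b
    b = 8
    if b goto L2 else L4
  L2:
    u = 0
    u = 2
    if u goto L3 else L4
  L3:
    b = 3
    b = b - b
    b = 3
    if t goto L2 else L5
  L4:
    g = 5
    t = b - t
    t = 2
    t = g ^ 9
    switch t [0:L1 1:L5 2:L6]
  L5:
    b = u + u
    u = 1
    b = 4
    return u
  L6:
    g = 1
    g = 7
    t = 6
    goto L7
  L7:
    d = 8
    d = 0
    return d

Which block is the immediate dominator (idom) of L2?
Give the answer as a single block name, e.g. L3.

idom tree: L1←L0 L2←L1 L3←L2 L4←L1 L5←L1 L6←L4 L7←L6
Join-block Dom:
  L1: preds {L0,L4}: {L0} ∩ {L0,L1,L4} = {L0}; idom=L0
  L2: preds {L1,L3}: {L0,L1} ∩ {L0,L1,L2,L3} = {L0,L1}; idom=L1
  L4: preds {L1,L2}: {L0,L1} ∩ {L0,L1,L2} = {L0,L1}; idom=L1
  L5: preds {L3,L4}: {L0,L1,L2,L3} ∩ {L0,L1,L4} = {L0,L1}; idom=L1

idom(L2) = L1

Answer: L1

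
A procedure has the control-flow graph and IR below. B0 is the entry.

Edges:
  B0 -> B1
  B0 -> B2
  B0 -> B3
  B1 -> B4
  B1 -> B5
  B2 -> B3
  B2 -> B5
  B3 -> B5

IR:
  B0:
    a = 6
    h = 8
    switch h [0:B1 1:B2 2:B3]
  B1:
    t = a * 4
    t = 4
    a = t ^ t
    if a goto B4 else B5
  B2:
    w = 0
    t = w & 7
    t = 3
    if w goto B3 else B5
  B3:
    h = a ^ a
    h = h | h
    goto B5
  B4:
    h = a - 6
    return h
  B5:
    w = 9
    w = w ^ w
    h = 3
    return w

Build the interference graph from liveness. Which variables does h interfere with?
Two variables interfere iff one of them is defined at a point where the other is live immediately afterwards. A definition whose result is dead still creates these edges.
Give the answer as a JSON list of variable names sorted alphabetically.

Answer: ["a", "w"]

Working:
Block summaries:
  B0: def={a,h} ue=∅
  B1: def={a,t} ue={a}
  B2: def={t,w} ue=∅
  B3: def={h} ue={a}
  B4: def={h} ue={a}
  B5: def={h,w} ue=∅

Liveness:
  B0 li=∅ lo={a}
  B1 li={a} lo={a}
  B2 li={a} lo={a}
  B3 li={a} lo=∅
  B4 li={a} lo=∅
  B5 li=∅ lo=∅

Interference:
  a — {h,t,w}
  h — {a,w}
  t — {a,w}
  w — {a,h,t}

N(h) = ["a", "w"]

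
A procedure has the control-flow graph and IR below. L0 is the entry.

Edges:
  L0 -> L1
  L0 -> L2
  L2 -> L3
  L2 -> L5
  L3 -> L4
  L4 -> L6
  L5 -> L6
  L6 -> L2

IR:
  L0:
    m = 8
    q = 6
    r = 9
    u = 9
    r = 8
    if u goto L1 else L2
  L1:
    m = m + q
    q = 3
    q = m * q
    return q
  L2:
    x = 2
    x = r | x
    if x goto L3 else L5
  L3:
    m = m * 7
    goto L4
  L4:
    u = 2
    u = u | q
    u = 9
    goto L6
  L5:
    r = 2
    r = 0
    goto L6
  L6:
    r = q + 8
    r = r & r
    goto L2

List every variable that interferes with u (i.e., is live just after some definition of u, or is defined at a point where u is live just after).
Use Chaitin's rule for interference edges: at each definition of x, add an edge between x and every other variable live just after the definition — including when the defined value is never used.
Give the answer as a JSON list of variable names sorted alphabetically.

Answer: ["m", "q", "r"]

Derivation:
Per-block:
  L0: {m,q,r,u} / ∅
  L1: {m,q} / {m,q}
  L2: {x} / {r}
  L3: {m} / {m}
  L4: {u} / {q}
  L5: {r} / ∅
  L6: {r} / {q}

Live sets:
  L0: in=∅ out={m,q,r}
  L1: in={m,q} out=∅
  L2: in={m,q,r} out={m,q}
  L3: in={m,q} out={m,q}
  L4: in={m,q} out={m,q}
  L5: in={m,q} out={m,q}
  L6: in={m,q} out={m,q,r}

Conflict graph:
  m — {q,r,u,x}
  q — {m,r,u,x}
  r — {m,q,u,x}
  u — {m,q,r}
  x — {m,q,r}

N(u) = ["m", "q", "r"]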